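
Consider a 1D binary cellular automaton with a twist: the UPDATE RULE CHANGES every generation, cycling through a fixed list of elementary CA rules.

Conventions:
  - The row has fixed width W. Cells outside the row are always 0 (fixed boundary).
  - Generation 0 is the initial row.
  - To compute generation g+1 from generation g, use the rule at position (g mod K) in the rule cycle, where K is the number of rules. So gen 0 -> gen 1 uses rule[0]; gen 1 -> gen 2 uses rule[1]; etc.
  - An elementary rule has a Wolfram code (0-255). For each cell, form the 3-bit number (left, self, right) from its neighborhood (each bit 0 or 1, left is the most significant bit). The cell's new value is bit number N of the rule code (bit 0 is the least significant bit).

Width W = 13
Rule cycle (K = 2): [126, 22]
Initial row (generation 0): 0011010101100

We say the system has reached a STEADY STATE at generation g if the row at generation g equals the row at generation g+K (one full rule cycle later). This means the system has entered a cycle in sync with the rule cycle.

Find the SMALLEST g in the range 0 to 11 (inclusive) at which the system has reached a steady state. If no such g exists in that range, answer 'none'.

Gen 0: 0011010101100
Gen 1 (rule 126): 0111111111110
Gen 2 (rule 22): 1000000000001
Gen 3 (rule 126): 1100000000011
Gen 4 (rule 22): 0010000000100
Gen 5 (rule 126): 0111000001110
Gen 6 (rule 22): 1000100010001
Gen 7 (rule 126): 1101110111011
Gen 8 (rule 22): 0000000000000
Gen 9 (rule 126): 0000000000000
Gen 10 (rule 22): 0000000000000
Gen 11 (rule 126): 0000000000000
Gen 12 (rule 22): 0000000000000
Gen 13 (rule 126): 0000000000000

Answer: 8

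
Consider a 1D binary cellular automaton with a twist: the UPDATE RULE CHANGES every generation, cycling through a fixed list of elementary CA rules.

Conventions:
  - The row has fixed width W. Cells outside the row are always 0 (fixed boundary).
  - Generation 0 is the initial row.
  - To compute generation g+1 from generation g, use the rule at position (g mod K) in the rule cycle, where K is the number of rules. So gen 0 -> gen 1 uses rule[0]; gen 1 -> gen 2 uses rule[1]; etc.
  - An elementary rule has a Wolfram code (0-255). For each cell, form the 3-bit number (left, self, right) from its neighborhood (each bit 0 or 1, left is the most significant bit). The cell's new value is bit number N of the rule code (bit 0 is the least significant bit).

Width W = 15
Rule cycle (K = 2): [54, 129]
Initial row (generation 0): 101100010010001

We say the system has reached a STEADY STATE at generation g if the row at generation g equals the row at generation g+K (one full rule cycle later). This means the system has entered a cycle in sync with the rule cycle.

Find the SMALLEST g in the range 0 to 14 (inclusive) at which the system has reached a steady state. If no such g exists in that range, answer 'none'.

Answer: none

Derivation:
Gen 0: 101100010010001
Gen 1 (rule 54): 110010111111011
Gen 2 (rule 129): 000000011110000
Gen 3 (rule 54): 000000100001000
Gen 4 (rule 129): 111110001100011
Gen 5 (rule 54): 000001010010100
Gen 6 (rule 129): 111100000000001
Gen 7 (rule 54): 000010000000011
Gen 8 (rule 129): 111000111111000
Gen 9 (rule 54): 000101000000100
Gen 10 (rule 129): 110000011110001
Gen 11 (rule 54): 001000100001011
Gen 12 (rule 129): 100010001100000
Gen 13 (rule 54): 110111010010000
Gen 14 (rule 129): 000010000000111
Gen 15 (rule 54): 000111000001000
Gen 16 (rule 129): 110010011100011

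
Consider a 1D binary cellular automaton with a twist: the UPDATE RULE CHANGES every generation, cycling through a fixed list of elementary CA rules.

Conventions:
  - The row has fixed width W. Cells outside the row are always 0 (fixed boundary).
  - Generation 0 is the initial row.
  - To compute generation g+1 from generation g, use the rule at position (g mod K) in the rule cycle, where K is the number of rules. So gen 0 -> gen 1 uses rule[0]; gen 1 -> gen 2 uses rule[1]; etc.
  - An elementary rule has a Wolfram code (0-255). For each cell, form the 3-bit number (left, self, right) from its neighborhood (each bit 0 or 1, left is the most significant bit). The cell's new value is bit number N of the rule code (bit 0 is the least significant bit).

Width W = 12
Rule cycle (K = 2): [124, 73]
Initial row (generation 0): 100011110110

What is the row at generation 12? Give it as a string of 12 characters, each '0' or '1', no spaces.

Gen 0: 100011110110
Gen 1 (rule 124): 110010011111
Gen 2 (rule 73): 110000010001
Gen 3 (rule 124): 111000011001
Gen 4 (rule 73): 101011011000
Gen 5 (rule 124): 111111111100
Gen 6 (rule 73): 100000000101
Gen 7 (rule 124): 110000000111
Gen 8 (rule 73): 110111110101
Gen 9 (rule 124): 111100011111
Gen 10 (rule 73): 100101010001
Gen 11 (rule 124): 110111111001
Gen 12 (rule 73): 110100001000

Answer: 110100001000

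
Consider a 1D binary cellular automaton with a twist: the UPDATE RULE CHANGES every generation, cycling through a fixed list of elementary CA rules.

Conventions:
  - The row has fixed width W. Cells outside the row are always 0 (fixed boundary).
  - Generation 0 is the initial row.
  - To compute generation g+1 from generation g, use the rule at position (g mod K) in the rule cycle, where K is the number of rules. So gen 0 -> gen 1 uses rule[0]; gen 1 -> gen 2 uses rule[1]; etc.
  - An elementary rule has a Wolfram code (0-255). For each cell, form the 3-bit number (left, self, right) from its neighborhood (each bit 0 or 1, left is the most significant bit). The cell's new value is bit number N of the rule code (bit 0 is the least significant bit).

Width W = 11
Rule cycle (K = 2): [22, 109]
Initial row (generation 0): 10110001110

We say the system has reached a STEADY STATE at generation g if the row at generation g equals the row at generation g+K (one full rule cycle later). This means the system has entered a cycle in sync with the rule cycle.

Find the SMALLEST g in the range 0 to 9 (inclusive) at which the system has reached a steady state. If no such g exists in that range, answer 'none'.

Gen 0: 10110001110
Gen 1 (rule 22): 10001010001
Gen 2 (rule 109): 10101110101
Gen 3 (rule 22): 10100000101
Gen 4 (rule 109): 11101110111
Gen 5 (rule 22): 00000000000
Gen 6 (rule 109): 11111111111
Gen 7 (rule 22): 00000000000
Gen 8 (rule 109): 11111111111
Gen 9 (rule 22): 00000000000
Gen 10 (rule 109): 11111111111
Gen 11 (rule 22): 00000000000

Answer: 5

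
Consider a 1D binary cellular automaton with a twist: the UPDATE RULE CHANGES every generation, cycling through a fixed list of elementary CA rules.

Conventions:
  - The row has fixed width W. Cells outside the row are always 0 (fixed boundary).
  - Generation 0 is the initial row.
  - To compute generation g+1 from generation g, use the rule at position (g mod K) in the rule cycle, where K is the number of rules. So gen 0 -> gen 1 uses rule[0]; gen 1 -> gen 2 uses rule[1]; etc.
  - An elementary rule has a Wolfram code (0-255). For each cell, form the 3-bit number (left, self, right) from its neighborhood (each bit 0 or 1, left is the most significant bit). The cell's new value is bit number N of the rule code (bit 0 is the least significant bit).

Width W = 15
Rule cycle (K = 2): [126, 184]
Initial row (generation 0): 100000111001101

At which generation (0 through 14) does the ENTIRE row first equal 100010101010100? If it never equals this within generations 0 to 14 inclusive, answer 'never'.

Gen 0: 100000111001101
Gen 1 (rule 126): 110001101111111
Gen 2 (rule 184): 101001011111110
Gen 3 (rule 126): 111111110000011
Gen 4 (rule 184): 111111101000010
Gen 5 (rule 126): 100000111100111
Gen 6 (rule 184): 010000111010110
Gen 7 (rule 126): 111001101111111
Gen 8 (rule 184): 110101011111110
Gen 9 (rule 126): 111111110000011
Gen 10 (rule 184): 111111101000010
Gen 11 (rule 126): 100000111100111
Gen 12 (rule 184): 010000111010110
Gen 13 (rule 126): 111001101111111
Gen 14 (rule 184): 110101011111110

Answer: never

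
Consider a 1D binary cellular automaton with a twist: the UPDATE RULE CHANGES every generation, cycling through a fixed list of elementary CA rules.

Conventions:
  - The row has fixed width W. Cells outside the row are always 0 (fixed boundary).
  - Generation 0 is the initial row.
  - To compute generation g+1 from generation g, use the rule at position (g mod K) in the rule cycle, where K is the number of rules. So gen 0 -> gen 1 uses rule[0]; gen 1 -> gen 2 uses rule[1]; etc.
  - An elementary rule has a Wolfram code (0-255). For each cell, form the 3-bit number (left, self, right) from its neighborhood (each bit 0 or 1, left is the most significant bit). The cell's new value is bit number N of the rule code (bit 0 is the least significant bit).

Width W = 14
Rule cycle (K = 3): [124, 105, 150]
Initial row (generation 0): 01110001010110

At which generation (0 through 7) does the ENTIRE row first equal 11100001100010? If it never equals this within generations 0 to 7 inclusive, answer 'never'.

Answer: never

Derivation:
Gen 0: 01110001010110
Gen 1 (rule 124): 01011001111111
Gen 2 (rule 105): 00111001000001
Gen 3 (rule 150): 01010111100011
Gen 4 (rule 124): 01111100110011
Gen 5 (rule 105): 01000100110011
Gen 6 (rule 150): 11101111001100
Gen 7 (rule 124): 10111001101110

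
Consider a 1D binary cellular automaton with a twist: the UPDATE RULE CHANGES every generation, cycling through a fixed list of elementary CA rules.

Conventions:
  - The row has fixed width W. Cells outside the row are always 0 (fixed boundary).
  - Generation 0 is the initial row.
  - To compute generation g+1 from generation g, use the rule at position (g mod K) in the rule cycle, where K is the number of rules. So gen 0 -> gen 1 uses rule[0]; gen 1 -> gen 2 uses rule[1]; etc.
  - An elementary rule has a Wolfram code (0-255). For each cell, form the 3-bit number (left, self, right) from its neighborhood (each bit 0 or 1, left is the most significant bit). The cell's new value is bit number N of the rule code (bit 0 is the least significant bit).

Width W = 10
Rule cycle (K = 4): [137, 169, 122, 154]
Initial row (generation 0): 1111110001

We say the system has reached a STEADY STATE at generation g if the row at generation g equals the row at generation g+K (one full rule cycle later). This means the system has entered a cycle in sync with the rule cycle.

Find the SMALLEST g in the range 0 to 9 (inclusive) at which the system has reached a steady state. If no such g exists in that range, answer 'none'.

Gen 0: 1111110001
Gen 1 (rule 137): 1111100100
Gen 2 (rule 169): 1111000001
Gen 3 (rule 122): 1001100010
Gen 4 (rule 154): 0111010101
Gen 5 (rule 137): 0110000000
Gen 6 (rule 169): 0100111111
Gen 7 (rule 122): 1011100001
Gen 8 (rule 154): 0011010010
Gen 9 (rule 137): 1010000000
Gen 10 (rule 169): 0100111111
Gen 11 (rule 122): 1011100001
Gen 12 (rule 154): 0011010010
Gen 13 (rule 137): 1010000000

Answer: 6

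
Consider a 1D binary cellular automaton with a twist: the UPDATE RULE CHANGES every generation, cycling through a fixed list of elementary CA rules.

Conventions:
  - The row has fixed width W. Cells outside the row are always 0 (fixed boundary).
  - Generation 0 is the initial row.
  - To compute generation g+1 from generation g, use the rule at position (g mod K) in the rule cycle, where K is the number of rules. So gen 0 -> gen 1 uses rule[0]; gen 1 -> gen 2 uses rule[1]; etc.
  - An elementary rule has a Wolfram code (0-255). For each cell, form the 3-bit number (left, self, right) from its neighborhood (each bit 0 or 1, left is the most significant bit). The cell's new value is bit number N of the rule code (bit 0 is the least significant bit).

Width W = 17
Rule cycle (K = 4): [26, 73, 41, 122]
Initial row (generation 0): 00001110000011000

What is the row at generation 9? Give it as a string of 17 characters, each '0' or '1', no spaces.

Answer: 11000100000000101

Derivation:
Gen 0: 00001110000011000
Gen 1 (rule 26): 00011001000110100
Gen 2 (rule 73): 11011000010110001
Gen 3 (rule 41): 10110011001100100
Gen 4 (rule 122): 01111111111111010
Gen 5 (rule 26): 11000000000000001
Gen 6 (rule 73): 11011111111111100
Gen 7 (rule 41): 10110000000000001
Gen 8 (rule 122): 01111000000000010
Gen 9 (rule 26): 11000100000000101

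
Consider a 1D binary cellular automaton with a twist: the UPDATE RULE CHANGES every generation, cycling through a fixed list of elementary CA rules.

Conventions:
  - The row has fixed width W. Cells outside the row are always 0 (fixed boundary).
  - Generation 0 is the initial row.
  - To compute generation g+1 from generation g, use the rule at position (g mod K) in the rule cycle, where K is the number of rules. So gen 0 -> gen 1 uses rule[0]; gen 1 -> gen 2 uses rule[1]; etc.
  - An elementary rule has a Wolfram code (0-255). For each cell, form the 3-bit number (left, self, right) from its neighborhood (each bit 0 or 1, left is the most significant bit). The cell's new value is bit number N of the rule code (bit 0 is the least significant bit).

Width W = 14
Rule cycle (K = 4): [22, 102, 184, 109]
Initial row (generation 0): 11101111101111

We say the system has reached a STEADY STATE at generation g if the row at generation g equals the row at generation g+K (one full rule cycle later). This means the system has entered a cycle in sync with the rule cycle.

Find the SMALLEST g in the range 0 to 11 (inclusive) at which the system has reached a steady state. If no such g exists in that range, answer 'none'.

Answer: 1

Derivation:
Gen 0: 11101111101111
Gen 1 (rule 22): 00000000000000
Gen 2 (rule 102): 00000000000000
Gen 3 (rule 184): 00000000000000
Gen 4 (rule 109): 11111111111111
Gen 5 (rule 22): 00000000000000
Gen 6 (rule 102): 00000000000000
Gen 7 (rule 184): 00000000000000
Gen 8 (rule 109): 11111111111111
Gen 9 (rule 22): 00000000000000
Gen 10 (rule 102): 00000000000000
Gen 11 (rule 184): 00000000000000
Gen 12 (rule 109): 11111111111111
Gen 13 (rule 22): 00000000000000
Gen 14 (rule 102): 00000000000000
Gen 15 (rule 184): 00000000000000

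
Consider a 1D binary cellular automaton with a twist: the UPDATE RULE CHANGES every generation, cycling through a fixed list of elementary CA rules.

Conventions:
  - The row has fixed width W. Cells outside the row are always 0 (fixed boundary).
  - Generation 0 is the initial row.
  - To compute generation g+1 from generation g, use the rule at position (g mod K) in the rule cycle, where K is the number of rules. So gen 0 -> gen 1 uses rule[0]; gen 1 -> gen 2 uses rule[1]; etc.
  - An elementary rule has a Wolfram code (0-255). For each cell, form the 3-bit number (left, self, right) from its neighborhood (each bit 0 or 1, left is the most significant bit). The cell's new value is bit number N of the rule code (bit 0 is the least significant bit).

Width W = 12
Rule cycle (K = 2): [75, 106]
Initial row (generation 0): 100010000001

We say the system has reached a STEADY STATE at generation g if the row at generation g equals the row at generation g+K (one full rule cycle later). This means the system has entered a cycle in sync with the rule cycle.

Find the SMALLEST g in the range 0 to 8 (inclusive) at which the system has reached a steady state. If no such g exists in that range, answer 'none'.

Gen 0: 100010000001
Gen 1 (rule 75): 001100111110
Gen 2 (rule 106): 011101100010
Gen 3 (rule 75): 110101101100
Gen 4 (rule 106): 111011111100
Gen 5 (rule 75): 101010000101
Gen 6 (rule 106): 010100001010
Gen 7 (rule 75): 100001110000
Gen 8 (rule 106): 000011010000
Gen 9 (rule 75): 111111000111
Gen 10 (rule 106): 100001001101

Answer: none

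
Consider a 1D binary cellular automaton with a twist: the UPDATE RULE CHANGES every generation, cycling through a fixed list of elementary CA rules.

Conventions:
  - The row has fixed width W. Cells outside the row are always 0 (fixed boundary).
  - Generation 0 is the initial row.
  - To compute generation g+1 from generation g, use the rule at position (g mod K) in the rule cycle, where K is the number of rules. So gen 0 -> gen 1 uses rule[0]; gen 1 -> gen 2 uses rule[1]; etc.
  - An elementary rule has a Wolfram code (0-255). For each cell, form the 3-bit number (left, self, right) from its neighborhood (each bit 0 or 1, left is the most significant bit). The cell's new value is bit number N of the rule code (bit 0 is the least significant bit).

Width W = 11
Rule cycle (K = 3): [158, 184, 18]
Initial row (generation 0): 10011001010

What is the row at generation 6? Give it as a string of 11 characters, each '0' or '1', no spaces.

Gen 0: 10011001010
Gen 1 (rule 158): 11110111011
Gen 2 (rule 184): 11101110110
Gen 3 (rule 18): 00000000001
Gen 4 (rule 158): 00000000011
Gen 5 (rule 184): 00000000010
Gen 6 (rule 18): 00000000101

Answer: 00000000101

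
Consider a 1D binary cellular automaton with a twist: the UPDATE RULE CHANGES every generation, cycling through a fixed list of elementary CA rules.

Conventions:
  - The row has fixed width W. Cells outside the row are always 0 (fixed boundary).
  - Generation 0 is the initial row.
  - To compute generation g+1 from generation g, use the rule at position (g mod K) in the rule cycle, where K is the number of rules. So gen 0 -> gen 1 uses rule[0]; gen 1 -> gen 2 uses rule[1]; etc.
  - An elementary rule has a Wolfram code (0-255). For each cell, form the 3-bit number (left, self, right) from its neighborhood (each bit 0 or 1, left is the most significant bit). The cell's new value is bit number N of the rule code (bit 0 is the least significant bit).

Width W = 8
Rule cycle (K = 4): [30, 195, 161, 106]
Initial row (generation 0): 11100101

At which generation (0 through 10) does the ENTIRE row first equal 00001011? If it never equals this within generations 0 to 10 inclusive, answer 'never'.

Gen 0: 11100101
Gen 1 (rule 30): 10011101
Gen 2 (rule 195): 00101100
Gen 3 (rule 161): 10010001
Gen 4 (rule 106): 00100010
Gen 5 (rule 30): 01110111
Gen 6 (rule 195): 10110011
Gen 7 (rule 161): 01000000
Gen 8 (rule 106): 10000000
Gen 9 (rule 30): 11000000
Gen 10 (rule 195): 01011111

Answer: never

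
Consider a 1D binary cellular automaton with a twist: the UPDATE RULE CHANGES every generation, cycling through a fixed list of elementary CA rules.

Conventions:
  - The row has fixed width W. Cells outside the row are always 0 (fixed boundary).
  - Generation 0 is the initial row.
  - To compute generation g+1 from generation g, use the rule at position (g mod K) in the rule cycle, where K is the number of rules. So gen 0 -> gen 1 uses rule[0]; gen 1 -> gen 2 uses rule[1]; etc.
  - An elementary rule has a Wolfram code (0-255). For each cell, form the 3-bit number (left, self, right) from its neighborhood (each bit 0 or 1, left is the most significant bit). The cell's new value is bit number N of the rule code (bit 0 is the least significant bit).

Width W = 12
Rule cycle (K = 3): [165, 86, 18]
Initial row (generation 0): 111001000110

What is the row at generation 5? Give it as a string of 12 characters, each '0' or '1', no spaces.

Gen 0: 111001000110
Gen 1 (rule 165): 010001010000
Gen 2 (rule 86): 111011011000
Gen 3 (rule 18): 000000000100
Gen 4 (rule 165): 111111110101
Gen 5 (rule 86): 000000010101

Answer: 000000010101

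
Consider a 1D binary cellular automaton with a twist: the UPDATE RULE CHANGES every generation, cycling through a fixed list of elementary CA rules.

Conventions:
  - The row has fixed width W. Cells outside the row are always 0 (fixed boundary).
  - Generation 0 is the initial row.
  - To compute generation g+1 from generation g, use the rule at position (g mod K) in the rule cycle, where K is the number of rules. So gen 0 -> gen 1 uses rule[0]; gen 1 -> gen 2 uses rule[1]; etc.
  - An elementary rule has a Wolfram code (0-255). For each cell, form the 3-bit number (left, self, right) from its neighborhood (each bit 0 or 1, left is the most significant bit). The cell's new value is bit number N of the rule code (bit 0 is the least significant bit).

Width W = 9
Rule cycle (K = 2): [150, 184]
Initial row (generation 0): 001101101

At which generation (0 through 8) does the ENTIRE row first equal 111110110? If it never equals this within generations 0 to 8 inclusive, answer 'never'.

Gen 0: 001101101
Gen 1 (rule 150): 010000001
Gen 2 (rule 184): 001000000
Gen 3 (rule 150): 011100000
Gen 4 (rule 184): 011010000
Gen 5 (rule 150): 100011000
Gen 6 (rule 184): 010010100
Gen 7 (rule 150): 111110110
Gen 8 (rule 184): 111101101

Answer: 7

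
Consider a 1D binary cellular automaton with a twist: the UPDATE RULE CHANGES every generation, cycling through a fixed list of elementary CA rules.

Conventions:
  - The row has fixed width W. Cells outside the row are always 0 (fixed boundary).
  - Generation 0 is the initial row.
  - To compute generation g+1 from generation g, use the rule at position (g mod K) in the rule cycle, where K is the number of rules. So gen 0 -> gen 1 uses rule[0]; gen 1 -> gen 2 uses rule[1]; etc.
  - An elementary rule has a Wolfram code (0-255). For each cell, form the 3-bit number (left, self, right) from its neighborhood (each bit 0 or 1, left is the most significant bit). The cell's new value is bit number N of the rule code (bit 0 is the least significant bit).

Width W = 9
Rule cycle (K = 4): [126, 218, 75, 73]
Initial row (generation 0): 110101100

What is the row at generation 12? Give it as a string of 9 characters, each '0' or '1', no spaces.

Answer: 100000001

Derivation:
Gen 0: 110101100
Gen 1 (rule 126): 111111110
Gen 2 (rule 218): 111111111
Gen 3 (rule 75): 100000001
Gen 4 (rule 73): 001111100
Gen 5 (rule 126): 011000110
Gen 6 (rule 218): 111101111
Gen 7 (rule 75): 100101001
Gen 8 (rule 73): 000000000
Gen 9 (rule 126): 000000000
Gen 10 (rule 218): 000000000
Gen 11 (rule 75): 111111111
Gen 12 (rule 73): 100000001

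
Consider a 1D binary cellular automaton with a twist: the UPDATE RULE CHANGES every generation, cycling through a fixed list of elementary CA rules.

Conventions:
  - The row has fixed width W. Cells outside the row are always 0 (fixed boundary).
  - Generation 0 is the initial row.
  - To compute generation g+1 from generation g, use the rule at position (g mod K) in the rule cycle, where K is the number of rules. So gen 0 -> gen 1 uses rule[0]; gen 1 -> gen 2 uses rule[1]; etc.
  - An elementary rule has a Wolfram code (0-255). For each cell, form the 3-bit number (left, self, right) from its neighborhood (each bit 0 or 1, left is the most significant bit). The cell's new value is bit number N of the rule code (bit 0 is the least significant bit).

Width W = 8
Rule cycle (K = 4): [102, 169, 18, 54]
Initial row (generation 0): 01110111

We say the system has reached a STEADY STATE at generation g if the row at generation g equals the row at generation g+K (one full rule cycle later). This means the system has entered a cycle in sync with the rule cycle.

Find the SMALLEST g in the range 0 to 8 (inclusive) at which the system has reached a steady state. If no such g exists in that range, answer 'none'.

Answer: none

Derivation:
Gen 0: 01110111
Gen 1 (rule 102): 10011001
Gen 2 (rule 169): 00010000
Gen 3 (rule 18): 00101000
Gen 4 (rule 54): 01111100
Gen 5 (rule 102): 10000100
Gen 6 (rule 169): 00110001
Gen 7 (rule 18): 01001010
Gen 8 (rule 54): 11111111
Gen 9 (rule 102): 00000001
Gen 10 (rule 169): 11111100
Gen 11 (rule 18): 00000010
Gen 12 (rule 54): 00000111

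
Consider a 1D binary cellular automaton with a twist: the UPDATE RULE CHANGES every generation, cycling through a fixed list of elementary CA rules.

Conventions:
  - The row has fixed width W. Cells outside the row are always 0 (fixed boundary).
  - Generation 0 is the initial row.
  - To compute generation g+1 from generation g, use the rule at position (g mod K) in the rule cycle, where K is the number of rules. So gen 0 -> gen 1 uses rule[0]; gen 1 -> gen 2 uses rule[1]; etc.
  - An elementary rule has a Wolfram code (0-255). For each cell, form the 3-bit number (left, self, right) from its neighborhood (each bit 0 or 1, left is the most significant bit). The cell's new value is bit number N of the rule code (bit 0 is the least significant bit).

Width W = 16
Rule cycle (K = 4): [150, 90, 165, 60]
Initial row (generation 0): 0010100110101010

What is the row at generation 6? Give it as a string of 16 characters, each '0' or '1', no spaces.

Gen 0: 0010100110101010
Gen 1 (rule 150): 0110111000101011
Gen 2 (rule 90): 1110101101000011
Gen 3 (rule 165): 0101110011011000
Gen 4 (rule 60): 0111001010110100
Gen 5 (rule 150): 1010111010000110
Gen 6 (rule 90): 0000101001001111

Answer: 0000101001001111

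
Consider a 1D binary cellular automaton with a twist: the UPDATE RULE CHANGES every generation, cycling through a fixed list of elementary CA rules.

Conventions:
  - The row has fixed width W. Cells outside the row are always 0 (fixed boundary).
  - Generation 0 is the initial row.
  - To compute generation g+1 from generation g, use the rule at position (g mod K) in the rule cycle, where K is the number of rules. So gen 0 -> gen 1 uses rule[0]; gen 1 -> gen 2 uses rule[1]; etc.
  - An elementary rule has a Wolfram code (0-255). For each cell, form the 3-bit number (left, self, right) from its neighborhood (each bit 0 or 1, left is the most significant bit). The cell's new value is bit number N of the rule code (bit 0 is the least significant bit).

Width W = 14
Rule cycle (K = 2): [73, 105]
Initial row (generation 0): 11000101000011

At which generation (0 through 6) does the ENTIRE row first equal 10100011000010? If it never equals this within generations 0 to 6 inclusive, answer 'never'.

Answer: never

Derivation:
Gen 0: 11000101000011
Gen 1 (rule 73): 11010000011011
Gen 2 (rule 105): 11100111011111
Gen 3 (rule 73): 10100101010001
Gen 4 (rule 105): 01000010100100
Gen 5 (rule 73): 00011000000001
Gen 6 (rule 105): 11011011111100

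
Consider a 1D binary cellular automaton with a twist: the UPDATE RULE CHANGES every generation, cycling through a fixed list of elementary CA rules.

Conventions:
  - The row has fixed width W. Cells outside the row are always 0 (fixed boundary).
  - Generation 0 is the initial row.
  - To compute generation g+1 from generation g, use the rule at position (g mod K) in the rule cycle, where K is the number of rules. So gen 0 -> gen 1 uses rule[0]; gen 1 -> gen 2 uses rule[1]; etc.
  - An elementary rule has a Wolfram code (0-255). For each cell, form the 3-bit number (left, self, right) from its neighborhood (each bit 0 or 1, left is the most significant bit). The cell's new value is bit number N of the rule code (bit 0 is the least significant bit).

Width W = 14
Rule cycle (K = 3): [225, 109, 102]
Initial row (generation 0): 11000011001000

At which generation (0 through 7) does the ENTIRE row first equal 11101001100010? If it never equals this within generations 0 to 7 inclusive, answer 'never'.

Answer: 6

Derivation:
Gen 0: 11000011001000
Gen 1 (rule 225): 01011001000011
Gen 2 (rule 109): 01111001011011
Gen 3 (rule 102): 10001011101101
Gen 4 (rule 225): 00100101110110
Gen 5 (rule 109): 10100111011110
Gen 6 (rule 102): 11101001100010
Gen 7 (rule 225): 01110000101000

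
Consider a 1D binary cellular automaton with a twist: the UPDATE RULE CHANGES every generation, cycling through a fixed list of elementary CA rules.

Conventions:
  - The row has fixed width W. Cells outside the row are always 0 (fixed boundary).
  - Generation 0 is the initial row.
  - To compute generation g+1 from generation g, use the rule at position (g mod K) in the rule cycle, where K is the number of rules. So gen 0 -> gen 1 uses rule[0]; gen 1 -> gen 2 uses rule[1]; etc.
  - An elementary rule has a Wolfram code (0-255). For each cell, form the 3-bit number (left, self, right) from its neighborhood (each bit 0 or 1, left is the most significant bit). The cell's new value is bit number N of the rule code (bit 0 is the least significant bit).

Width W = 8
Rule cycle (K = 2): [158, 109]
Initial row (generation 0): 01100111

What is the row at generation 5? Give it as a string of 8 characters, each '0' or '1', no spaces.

Answer: 10110111

Derivation:
Gen 0: 01100111
Gen 1 (rule 158): 11011110
Gen 2 (rule 109): 11110010
Gen 3 (rule 158): 11101111
Gen 4 (rule 109): 10111001
Gen 5 (rule 158): 10110111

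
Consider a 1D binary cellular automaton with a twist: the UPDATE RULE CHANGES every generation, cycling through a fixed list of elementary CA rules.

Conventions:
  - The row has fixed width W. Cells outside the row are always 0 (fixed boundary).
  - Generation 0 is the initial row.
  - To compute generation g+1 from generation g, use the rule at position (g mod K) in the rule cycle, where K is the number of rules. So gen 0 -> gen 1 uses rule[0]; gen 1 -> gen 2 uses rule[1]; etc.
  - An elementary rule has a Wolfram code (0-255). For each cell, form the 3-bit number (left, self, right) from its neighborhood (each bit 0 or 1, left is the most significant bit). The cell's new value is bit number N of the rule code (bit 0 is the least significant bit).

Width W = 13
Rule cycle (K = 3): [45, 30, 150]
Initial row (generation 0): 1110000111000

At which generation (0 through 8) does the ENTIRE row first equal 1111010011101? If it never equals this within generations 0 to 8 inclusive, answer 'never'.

Gen 0: 1110000111000
Gen 1 (rule 45): 1000110100011
Gen 2 (rule 30): 1101100110110
Gen 3 (rule 150): 0000011000001
Gen 4 (rule 45): 1111010011101
Gen 5 (rule 30): 1000011110001
Gen 6 (rule 150): 1100101101011
Gen 7 (rule 45): 1000111011110
Gen 8 (rule 30): 1101100010001

Answer: 4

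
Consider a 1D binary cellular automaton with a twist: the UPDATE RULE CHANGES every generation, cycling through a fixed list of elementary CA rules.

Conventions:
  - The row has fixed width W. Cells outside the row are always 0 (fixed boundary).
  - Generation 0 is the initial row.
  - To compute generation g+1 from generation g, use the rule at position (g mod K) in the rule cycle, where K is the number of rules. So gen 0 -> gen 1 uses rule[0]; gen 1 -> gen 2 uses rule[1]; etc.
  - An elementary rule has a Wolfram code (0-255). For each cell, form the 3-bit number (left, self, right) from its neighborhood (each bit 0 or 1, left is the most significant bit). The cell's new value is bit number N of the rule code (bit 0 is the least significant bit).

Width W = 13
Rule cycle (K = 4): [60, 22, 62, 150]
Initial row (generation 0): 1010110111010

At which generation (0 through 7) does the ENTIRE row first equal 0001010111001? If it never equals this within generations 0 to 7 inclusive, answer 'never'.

Gen 0: 1010110111010
Gen 1 (rule 60): 1111101100111
Gen 2 (rule 22): 0000000011000
Gen 3 (rule 62): 0000000110100
Gen 4 (rule 150): 0000001000110
Gen 5 (rule 60): 0000001100101
Gen 6 (rule 22): 0000010011101
Gen 7 (rule 62): 0000111110011

Answer: never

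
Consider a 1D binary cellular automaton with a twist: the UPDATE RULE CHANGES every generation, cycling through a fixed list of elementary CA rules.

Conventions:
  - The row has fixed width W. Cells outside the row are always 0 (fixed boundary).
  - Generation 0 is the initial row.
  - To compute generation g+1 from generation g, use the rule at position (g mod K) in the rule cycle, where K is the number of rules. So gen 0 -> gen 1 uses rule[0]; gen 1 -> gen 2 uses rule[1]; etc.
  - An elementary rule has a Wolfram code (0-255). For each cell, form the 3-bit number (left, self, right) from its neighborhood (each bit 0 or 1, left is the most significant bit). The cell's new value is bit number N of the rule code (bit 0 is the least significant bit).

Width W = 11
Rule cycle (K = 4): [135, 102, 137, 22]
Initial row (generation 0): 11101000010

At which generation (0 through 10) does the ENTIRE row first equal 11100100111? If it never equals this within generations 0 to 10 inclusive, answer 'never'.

Gen 0: 11101000010
Gen 1 (rule 135): 01001011110
Gen 2 (rule 102): 11011100010
Gen 3 (rule 137): 10011001000
Gen 4 (rule 22): 11100111100
Gen 5 (rule 135): 01001011001
Gen 6 (rule 102): 11011101011
Gen 7 (rule 137): 10011000010
Gen 8 (rule 22): 11100100111
Gen 9 (rule 135): 01001101010
Gen 10 (rule 102): 11010111110

Answer: 8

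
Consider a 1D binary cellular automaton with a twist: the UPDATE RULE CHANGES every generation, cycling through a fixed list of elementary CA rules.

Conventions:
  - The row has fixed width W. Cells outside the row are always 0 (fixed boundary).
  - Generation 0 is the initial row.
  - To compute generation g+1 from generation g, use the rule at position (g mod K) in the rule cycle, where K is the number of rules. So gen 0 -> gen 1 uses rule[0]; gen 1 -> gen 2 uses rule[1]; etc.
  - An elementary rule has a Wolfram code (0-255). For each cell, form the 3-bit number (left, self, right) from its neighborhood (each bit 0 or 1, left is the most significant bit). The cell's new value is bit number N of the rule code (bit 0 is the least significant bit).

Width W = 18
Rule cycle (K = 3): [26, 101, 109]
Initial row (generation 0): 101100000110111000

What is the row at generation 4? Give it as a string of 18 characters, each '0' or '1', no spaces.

Gen 0: 101100000110111000
Gen 1 (rule 26): 001010001100100100
Gen 2 (rule 101): 101110100100100101
Gen 3 (rule 109): 111011100100100111
Gen 4 (rule 26): 100010011011011100

Answer: 100010011011011100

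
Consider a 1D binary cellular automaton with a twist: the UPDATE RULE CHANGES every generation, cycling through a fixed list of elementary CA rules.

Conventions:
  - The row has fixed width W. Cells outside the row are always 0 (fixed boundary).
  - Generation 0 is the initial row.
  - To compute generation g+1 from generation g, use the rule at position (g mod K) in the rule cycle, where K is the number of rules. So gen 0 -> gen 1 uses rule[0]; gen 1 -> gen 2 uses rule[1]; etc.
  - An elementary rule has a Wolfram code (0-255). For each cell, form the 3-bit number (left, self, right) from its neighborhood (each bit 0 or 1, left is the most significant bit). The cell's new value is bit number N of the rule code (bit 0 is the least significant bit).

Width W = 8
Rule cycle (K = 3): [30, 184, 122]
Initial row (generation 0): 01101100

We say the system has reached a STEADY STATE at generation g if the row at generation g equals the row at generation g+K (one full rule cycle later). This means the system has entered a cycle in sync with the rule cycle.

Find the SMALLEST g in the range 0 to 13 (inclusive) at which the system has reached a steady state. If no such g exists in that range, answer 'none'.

Answer: 5

Derivation:
Gen 0: 01101100
Gen 1 (rule 30): 11001010
Gen 2 (rule 184): 10100101
Gen 3 (rule 122): 01011010
Gen 4 (rule 30): 11010011
Gen 5 (rule 184): 10101010
Gen 6 (rule 122): 01010101
Gen 7 (rule 30): 11010101
Gen 8 (rule 184): 10101010
Gen 9 (rule 122): 01010101
Gen 10 (rule 30): 11010101
Gen 11 (rule 184): 10101010
Gen 12 (rule 122): 01010101
Gen 13 (rule 30): 11010101
Gen 14 (rule 184): 10101010
Gen 15 (rule 122): 01010101
Gen 16 (rule 30): 11010101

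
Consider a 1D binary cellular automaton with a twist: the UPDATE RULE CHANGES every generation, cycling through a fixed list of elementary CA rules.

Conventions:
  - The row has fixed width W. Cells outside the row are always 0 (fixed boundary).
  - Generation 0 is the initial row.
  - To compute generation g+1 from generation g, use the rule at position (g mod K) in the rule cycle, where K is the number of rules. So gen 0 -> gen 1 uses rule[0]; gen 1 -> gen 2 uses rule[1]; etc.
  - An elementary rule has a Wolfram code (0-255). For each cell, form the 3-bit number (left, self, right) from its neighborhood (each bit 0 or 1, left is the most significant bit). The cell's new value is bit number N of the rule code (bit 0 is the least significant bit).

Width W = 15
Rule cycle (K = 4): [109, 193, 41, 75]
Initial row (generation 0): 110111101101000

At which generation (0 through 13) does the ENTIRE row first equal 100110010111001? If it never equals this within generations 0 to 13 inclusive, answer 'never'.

Answer: 13

Derivation:
Gen 0: 110111101101000
Gen 1 (rule 109): 111100111111011
Gen 2 (rule 193): 011100011111001
Gen 3 (rule 41): 010001010000000
Gen 4 (rule 75): 100110000111111
Gen 5 (rule 109): 100110110100001
Gen 6 (rule 193): 000010010001100
Gen 7 (rule 41): 111000000101001
Gen 8 (rule 75): 101011111000010
Gen 9 (rule 109): 111110001011010
Gen 10 (rule 193): 011110100001000
Gen 11 (rule 41): 010001001100011
Gen 12 (rule 75): 100110011101111
Gen 13 (rule 109): 100110010111001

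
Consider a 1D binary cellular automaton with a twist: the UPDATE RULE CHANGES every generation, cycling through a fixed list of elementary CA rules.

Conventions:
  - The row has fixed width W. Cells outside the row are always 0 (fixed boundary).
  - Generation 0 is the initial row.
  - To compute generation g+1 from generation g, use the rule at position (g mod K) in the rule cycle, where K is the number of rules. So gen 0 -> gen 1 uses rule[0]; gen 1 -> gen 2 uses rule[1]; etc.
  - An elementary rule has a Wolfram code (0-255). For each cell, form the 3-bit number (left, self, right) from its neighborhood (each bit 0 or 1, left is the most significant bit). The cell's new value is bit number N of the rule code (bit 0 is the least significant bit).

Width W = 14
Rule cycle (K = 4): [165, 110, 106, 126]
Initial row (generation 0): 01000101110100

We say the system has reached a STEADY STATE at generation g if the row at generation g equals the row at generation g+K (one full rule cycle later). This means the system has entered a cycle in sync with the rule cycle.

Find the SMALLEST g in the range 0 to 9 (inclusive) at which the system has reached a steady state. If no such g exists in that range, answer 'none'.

Answer: none

Derivation:
Gen 0: 01000101110100
Gen 1 (rule 165): 01010110101101
Gen 2 (rule 110): 11111111111111
Gen 3 (rule 106): 10000000000001
Gen 4 (rule 126): 11000000000011
Gen 5 (rule 165): 00011111111000
Gen 6 (rule 110): 00110000001000
Gen 7 (rule 106): 01110000010000
Gen 8 (rule 126): 11011000111000
Gen 9 (rule 165): 00100010010011
Gen 10 (rule 110): 01100110110111
Gen 11 (rule 106): 11101111111101
Gen 12 (rule 126): 10111000000111
Gen 13 (rule 165): 11010011110010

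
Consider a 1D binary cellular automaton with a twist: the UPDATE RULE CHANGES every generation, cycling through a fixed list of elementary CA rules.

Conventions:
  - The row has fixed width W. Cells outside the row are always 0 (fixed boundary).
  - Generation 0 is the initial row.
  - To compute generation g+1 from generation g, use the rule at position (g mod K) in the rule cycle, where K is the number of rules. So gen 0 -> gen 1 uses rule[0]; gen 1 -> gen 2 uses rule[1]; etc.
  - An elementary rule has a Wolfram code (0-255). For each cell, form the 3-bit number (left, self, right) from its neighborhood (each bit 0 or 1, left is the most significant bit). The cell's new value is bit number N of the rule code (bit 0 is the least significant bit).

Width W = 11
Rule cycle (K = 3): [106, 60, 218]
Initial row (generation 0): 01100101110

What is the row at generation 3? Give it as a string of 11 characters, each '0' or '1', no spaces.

Answer: 01111110111

Derivation:
Gen 0: 01100101110
Gen 1 (rule 106): 11101011010
Gen 2 (rule 60): 10011110111
Gen 3 (rule 218): 01111110111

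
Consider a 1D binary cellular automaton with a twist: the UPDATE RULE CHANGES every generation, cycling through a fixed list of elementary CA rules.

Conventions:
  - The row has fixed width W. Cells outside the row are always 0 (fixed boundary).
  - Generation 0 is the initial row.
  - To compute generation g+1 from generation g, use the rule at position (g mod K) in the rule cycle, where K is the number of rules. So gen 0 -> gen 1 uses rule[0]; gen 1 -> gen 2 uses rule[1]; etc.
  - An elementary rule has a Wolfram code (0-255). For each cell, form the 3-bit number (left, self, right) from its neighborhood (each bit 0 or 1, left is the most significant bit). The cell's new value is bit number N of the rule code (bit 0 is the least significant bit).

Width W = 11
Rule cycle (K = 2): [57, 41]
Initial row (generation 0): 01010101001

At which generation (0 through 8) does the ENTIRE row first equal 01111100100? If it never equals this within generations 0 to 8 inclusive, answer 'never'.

Gen 0: 01010101001
Gen 1 (rule 57): 00101010100
Gen 2 (rule 41): 10010101001
Gen 3 (rule 57): 01001010100
Gen 4 (rule 41): 00000101001
Gen 5 (rule 57): 11110010100
Gen 6 (rule 41): 10000001001
Gen 7 (rule 57): 01111100100
Gen 8 (rule 41): 01000000001

Answer: 7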